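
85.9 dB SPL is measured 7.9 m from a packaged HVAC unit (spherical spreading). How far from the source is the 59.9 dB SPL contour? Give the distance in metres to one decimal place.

The 26.0 dB drop corresponds to a distance ratio of 10^(26.0/20) for a point source.
r₂ = 7.9·10^((85.9−59.9)/20) = 7.9·10^(26.0/20) = 157.63 m.

157.6 m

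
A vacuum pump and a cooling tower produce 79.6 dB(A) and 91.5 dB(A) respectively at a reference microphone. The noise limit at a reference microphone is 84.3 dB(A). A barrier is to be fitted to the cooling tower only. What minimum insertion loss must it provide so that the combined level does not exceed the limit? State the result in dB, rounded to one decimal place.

9.0 dB

Everything except the cooling tower sums to 10^(79.6/10) = 9.120e+07 in linear terms, 79.60 dB(A).
To meet 84.3 dB(A) overall, the treated cooling tower may contribute at most 10^(84.3/10) − 9.120e+07 = 1.780e+08, i.e. 82.50 dB(A).
Required insertion loss = 91.5 − 82.50 = 9.00 dB.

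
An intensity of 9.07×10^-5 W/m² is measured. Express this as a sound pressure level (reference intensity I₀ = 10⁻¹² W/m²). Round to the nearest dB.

80 dB

I/I₀ = 9.07×10^-5/10⁻¹² = 9.07×10^7, and L = 10·log₁₀(I/I₀).
L = 10·(0.9576 + 7) = 79.58 dB.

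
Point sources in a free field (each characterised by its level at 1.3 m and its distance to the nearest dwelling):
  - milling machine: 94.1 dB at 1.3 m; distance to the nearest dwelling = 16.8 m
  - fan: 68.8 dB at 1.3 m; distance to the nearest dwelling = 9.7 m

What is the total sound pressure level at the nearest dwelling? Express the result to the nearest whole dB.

Apply inverse-square spreading to bring every level to the receiver, then sum 10^(L/10).
milling machine: 94.1 − 20·log₁₀(16.8/1.3) = 94.1 − 22.23 = 71.87 dB.
fan: 68.8 − 20·log₁₀(9.7/1.3) = 68.8 − 17.46 = 51.34 dB.
Σ 10^(L/10) = 1.553e+07 → L_total = 10·log₁₀(1.553e+07) = 71.91 dB.

72 dB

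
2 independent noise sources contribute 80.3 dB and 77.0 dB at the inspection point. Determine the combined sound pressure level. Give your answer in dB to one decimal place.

82.0 dB

Incoherent sources combine by intensity addition: L_total = 10·log₁₀(Σ 10^(L_i/10)).
Σ 10^(L/10) = 10^(80.3/10) + 10^(77.0/10) = 1.573e+08.
L_total = 10·log₁₀(1.573e+08) = 81.97 dB.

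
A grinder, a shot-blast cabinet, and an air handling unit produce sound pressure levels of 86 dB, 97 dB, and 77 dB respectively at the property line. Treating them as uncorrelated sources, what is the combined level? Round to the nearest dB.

For uncorrelated sources the intensities add, so convert each level to linear form, sum, and take 10·log₁₀ of the total.
Σ 10^(L/10) = 10^(86/10) + 10^(97/10) + 10^(77/10) = 5.460e+09.
L_total = 10·log₁₀(5.460e+09) = 97.37 dB.

97 dB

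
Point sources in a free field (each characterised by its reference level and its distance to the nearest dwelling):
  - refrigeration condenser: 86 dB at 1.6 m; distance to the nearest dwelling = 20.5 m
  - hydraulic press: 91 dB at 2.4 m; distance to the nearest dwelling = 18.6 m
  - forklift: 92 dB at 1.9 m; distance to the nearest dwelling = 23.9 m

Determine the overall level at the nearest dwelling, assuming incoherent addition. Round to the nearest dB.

Apply inverse-square spreading to bring every level to the receiver, then sum 10^(L/10).
refrigeration condenser: 86 − 20·log₁₀(20.5/1.6) = 86 − 22.15 = 63.85 dB.
hydraulic press: 91 − 20·log₁₀(18.6/2.4) = 91 − 17.79 = 73.21 dB.
forklift: 92 − 20·log₁₀(23.9/1.9) = 92 − 21.99 = 70.01 dB.
Σ 10^(L/10) = 3.340e+07 → L_total = 10·log₁₀(3.340e+07) = 75.24 dB.

75 dB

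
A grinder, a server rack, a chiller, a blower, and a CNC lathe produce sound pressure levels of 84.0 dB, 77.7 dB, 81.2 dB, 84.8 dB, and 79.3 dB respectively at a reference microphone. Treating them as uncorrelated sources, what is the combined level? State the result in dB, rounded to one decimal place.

Incoherent sources combine by intensity addition: L_total = 10·log₁₀(Σ 10^(L_i/10)).
Σ 10^(L/10) = 10^(84.0/10) + 10^(77.7/10) + 10^(81.2/10) + 10^(84.8/10) + 10^(79.3/10) = 8.290e+08.
L_total = 10·log₁₀(8.290e+08) = 89.19 dB.

89.2 dB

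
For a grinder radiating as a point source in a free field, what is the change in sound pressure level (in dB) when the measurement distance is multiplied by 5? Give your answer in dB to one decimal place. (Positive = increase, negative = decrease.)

Point-source spreading: ΔL = −20·log₁₀(r₂/r₁).
ΔL = −20·log₁₀(5) = -13.98 dB.

-14.0 dB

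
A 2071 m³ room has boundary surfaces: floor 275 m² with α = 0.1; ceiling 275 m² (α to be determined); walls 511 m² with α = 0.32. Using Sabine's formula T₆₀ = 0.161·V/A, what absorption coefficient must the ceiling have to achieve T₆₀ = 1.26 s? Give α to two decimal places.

0.27

A = 0.161·V/T₆₀ = 0.161·2071/1.26 = 264.63 m² sabins.
Absorption from the other surfaces = 275·0.1 + 511·0.32 = 191.02 m², so the ceiling must supply 73.61 m² over 275 m².
α = 73.61/275 = 0.268.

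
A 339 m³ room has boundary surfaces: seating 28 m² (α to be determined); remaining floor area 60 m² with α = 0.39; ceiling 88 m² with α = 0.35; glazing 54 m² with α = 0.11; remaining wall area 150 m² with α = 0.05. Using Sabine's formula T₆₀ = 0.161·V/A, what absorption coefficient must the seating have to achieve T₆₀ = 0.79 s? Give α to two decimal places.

Required total absorption A = 0.161·339/0.79 = 69.09 m².
Absorption from the other surfaces = 60·0.39 + 88·0.35 + 54·0.11 + 150·0.05 = 67.64 m², so the seating must supply 1.45 m² over 28 m².
α = 1.45/28 = 0.052.

0.05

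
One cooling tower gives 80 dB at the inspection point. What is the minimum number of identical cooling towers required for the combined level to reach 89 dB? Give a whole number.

The shortfall is 89 − 80 = 9.0 dB, and N units add 10·log₁₀ N, so need 10·log₁₀ N ≥ 9.0.
N ≥ 10^(9.0/10) = 7.943, so N = 8.

8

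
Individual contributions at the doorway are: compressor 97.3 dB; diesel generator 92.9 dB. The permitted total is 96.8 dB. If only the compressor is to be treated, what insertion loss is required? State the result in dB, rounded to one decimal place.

2.8 dB

The untreated sources together contribute 10^(92.9/10) = 1.950e+09, i.e. 92.90 dB.
The limit corresponds to 10^(96.8/10) = 4.786e+09; subtracting the fixed part leaves 2.836e+09 for the compressor, i.e. 94.53 dB.
Required insertion loss = 97.3 − 94.53 = 2.77 dB.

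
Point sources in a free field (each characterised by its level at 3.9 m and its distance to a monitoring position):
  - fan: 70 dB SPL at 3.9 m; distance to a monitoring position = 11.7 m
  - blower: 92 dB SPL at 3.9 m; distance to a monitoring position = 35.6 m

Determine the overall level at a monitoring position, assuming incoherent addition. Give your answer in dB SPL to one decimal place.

Apply inverse-square spreading to bring every level to the receiver, then sum 10^(L/10).
fan: 70 − 20·log₁₀(11.7/3.9) = 70 − 9.54 = 60.46 dB SPL.
blower: 92 − 20·log₁₀(35.6/3.9) = 92 − 19.21 = 72.79 dB SPL.
Σ 10^(L/10) = 2.013e+07 → L_total = 10·log₁₀(2.013e+07) = 73.04 dB SPL.

73.0 dB SPL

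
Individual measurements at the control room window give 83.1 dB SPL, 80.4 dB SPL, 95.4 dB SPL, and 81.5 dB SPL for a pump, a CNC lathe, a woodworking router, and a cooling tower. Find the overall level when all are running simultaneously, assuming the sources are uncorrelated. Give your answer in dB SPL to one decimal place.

95.9 dB SPL

Incoherent sources combine by intensity addition: L_total = 10·log₁₀(Σ 10^(L_i/10)).
Σ 10^(L/10) = 10^(83.1/10) + 10^(80.4/10) + 10^(95.4/10) + 10^(81.5/10) = 3.922e+09.
L_total = 10·log₁₀(3.922e+09) = 95.94 dB SPL.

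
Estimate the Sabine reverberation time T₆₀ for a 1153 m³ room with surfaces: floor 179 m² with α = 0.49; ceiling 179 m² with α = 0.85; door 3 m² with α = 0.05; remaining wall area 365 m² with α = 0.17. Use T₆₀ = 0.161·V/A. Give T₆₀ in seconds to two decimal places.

A = Σ Sᵢαᵢ = 179·0.49 + 179·0.85 + 3·0.05 + 365·0.17 = 302.06 m².
T₆₀ = 0.161·V/A = 0.161·1153/302.06 = 0.615 s.

0.61 s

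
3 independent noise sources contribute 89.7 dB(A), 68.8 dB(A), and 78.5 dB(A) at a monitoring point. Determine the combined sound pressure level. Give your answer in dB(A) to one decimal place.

90.1 dB(A)

Incoherent sources combine by intensity addition: L_total = 10·log₁₀(Σ 10^(L_i/10)).
Σ 10^(L/10) = 10^(89.7/10) + 10^(68.8/10) + 10^(78.5/10) = 1.012e+09.
L_total = 10·log₁₀(1.012e+09) = 90.05 dB(A).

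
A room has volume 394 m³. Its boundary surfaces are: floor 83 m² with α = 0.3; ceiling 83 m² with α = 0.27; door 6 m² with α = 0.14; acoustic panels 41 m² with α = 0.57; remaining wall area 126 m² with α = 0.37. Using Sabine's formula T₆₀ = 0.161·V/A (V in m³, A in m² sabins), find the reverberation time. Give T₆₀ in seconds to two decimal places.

A = Σ Sᵢαᵢ = 83·0.3 + 83·0.27 + 6·0.14 + 41·0.57 + 126·0.37 = 118.14 m².
T₆₀ = 0.161·V/A = 0.161·394/118.14 = 0.537 s.

0.54 s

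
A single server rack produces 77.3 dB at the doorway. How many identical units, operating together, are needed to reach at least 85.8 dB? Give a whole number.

8

Need L₁ + 10·log₁₀ N ≥ 85.8, i.e. log₁₀ N ≥ 0.85.
N ≥ 10^(8.5/10) = 7.079, so N = 8.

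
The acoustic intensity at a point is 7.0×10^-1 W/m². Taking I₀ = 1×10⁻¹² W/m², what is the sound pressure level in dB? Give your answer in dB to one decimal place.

L = 10·log₁₀(I/I₀) = 10·log₁₀(7.0×10^-1/10⁻¹²) = 10·log₁₀(7.0×10^11).
L = 10·(0.8451 + 11) = 118.45 dB.

118.5 dB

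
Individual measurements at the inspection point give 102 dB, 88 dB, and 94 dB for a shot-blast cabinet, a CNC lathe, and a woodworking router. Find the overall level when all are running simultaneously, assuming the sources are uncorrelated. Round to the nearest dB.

103 dB

For uncorrelated sources the intensities add, so convert each level to linear form, sum, and take 10·log₁₀ of the total.
Σ 10^(L/10) = 10^(102/10) + 10^(88/10) + 10^(94/10) = 1.899e+10.
L_total = 10·log₁₀(1.899e+10) = 102.79 dB.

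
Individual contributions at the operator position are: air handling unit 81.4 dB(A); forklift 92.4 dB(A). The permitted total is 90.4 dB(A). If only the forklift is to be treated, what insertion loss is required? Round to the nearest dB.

3 dB

Fixed contribution from the other source: Σ 10^(L/10) = 10^(81.4/10) = 1.380e+08 (81.40 dB(A)).
The limit corresponds to 10^(90.4/10) = 1.096e+09; subtracting the fixed part leaves 9.584e+08 for the forklift, i.e. 89.82 dB(A).
So the forklift must be reduced from 92.4 to 89.82 dB(A): IL = 2.58 dB.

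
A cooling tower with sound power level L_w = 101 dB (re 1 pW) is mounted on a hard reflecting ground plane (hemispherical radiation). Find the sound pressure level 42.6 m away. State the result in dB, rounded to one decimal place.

Free-field hemispherical radiation: L_p = L_w − 10·log₁₀(2π·r²), r = 42.6 m.
2π·r² = 1.14e+04 m², 10·log₁₀ of that is 40.570 dB.
L_p = 101 − 40.570 = 60.43 dB.

60.4 dB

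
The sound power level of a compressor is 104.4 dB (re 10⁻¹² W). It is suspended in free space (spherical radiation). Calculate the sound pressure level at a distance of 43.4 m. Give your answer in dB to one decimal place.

L_p = L_w − 10·log₁₀(4π·r²) with r = 43.4 m.
4π·r² = 2.367e+04 m², 10·log₁₀ of that is 43.742 dB.
L_p = 104.4 − 43.742 = 60.66 dB.

60.7 dB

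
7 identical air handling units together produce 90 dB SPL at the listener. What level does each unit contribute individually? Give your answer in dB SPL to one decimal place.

For N identical incoherent sources L_total = L₁ + 10·log₁₀ N, so L₁ = 90 − 10·log₁₀(7) = 90 − 8.451.

81.5 dB SPL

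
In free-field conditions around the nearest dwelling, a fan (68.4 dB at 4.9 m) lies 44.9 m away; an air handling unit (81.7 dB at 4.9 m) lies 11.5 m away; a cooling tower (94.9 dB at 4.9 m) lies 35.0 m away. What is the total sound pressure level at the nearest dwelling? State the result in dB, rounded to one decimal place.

79.4 dB

First find each source's level at the receiver (point-source: −20·log₁₀(r/r_ref)), then combine on an intensity basis.
fan: 68.4 − 20·log₁₀(44.9/4.9) = 68.4 − 19.24 = 49.16 dB.
air handling unit: 81.7 − 20·log₁₀(11.5/4.9) = 81.7 − 7.41 = 74.29 dB.
cooling tower: 94.9 − 20·log₁₀(35.0/4.9) = 94.9 − 17.08 = 77.82 dB.
Σ 10^(L/10) = 8.751e+07 → L_total = 10·log₁₀(8.751e+07) = 79.42 dB.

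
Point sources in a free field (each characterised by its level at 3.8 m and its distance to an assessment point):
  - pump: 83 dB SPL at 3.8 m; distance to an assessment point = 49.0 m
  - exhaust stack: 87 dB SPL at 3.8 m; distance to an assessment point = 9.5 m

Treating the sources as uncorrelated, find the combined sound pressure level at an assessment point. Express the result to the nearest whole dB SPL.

79 dB SPL

Propagate each source to the receiver with L = L_ref − 20·log₁₀(r/r_ref), then add intensities.
pump: 83 − 20·log₁₀(49.0/3.8) = 83 − 22.21 = 60.79 dB SPL.
exhaust stack: 87 − 20·log₁₀(9.5/3.8) = 87 − 7.96 = 79.04 dB SPL.
Σ 10^(L/10) = 8.139e+07 → L_total = 10·log₁₀(8.139e+07) = 79.11 dB SPL.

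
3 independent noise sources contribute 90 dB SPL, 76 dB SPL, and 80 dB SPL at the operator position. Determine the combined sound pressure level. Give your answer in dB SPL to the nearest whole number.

91 dB SPL

For uncorrelated sources the intensities add, so convert each level to linear form, sum, and take 10·log₁₀ of the total.
Σ 10^(L/10) = 10^(90/10) + 10^(76/10) + 10^(80/10) = 1.140e+09.
L_total = 10·log₁₀(1.140e+09) = 90.57 dB SPL.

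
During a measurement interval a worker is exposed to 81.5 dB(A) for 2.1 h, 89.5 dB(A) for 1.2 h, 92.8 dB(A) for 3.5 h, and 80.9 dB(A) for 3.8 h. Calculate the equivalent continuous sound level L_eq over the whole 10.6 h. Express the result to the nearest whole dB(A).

Weight each interval's intensity by its duration and average over T = 10.6 h:
Σ tᵢ·10^(Lᵢ/10) = 2.1·10^(81.5/10) + 1.2·10^(89.5/10) + 3.5·10^(92.8/10) + 3.8·10^(80.9/10) = 8.503e+09.
L_eq = 10·log₁₀(8.503e+09/10.6) = 89.04 dB(A).

89 dB(A)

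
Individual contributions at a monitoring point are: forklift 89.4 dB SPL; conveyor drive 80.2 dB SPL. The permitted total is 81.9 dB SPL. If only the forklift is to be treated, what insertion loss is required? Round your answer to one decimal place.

12.4 dB

The untreated sources together contribute 10^(80.2/10) = 1.047e+08, i.e. 80.20 dB SPL.
The limit corresponds to 10^(81.9/10) = 1.549e+08; subtracting the fixed part leaves 5.017e+07 for the forklift, i.e. 77.00 dB SPL.
Required insertion loss = 89.4 − 77.00 = 12.40 dB.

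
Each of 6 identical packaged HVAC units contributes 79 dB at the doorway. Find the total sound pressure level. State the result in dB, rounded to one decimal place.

With 6 equal, uncorrelated contributions the intensity is 6× that of one unit, giving a rise of 10·log₁₀ 6.
L_total = 79 + 10·log₁₀(6) = 79 + 7.782 = 86.78 dB.

86.8 dB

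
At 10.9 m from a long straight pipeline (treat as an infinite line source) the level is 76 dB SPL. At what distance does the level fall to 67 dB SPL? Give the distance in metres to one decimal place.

86.6 m

For a line source L₁ − L₂ = 10·log₁₀(r₂/r₁), so r₂ = r₁·10^((L₁−L₂)/10).
r₂ = 10.9·10^((76−67)/10) = 10.9·10^(9.0/10) = 86.58 m.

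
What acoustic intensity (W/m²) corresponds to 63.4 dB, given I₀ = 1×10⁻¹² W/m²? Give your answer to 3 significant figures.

I/I₀ = 10^(63.4/10) = 2.188e+06, so I = 2.188e+06 × 10⁻¹² W/m².

2.19e-06 W/m²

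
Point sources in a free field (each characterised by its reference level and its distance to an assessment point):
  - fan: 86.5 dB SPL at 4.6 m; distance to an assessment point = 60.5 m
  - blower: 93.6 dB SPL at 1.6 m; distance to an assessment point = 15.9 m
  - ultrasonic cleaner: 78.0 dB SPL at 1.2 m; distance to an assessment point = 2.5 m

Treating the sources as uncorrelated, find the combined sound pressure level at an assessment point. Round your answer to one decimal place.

First find each source's level at the receiver (point-source: −20·log₁₀(r/r_ref)), then combine on an intensity basis.
fan: 86.5 − 20·log₁₀(60.5/4.6) = 86.5 − 22.38 = 64.12 dB SPL.
blower: 93.6 − 20·log₁₀(15.9/1.6) = 93.6 − 19.95 = 73.65 dB SPL.
ultrasonic cleaner: 78.0 − 20·log₁₀(2.5/1.2) = 78.0 − 6.38 = 71.62 dB SPL.
Σ 10^(L/10) = 4.032e+07 → L_total = 10·log₁₀(4.032e+07) = 76.05 dB SPL.

76.1 dB SPL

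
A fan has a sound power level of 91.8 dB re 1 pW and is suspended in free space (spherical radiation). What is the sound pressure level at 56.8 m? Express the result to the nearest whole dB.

The power spreads over a sphere of area 4π·r², so L_p = L_w − 10·log₁₀(4π·r²).
4π·r² = 4.054e+04 m², 10·log₁₀ of that is 46.079 dB.
L_p = 91.8 − 46.079 = 45.72 dB.

46 dB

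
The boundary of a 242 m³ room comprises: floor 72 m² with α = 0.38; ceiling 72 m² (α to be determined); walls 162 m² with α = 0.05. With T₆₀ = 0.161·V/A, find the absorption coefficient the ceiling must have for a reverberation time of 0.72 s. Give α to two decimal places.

A = 0.161·V/T₆₀ = 0.161·242/0.72 = 54.11 m² sabins.
Absorption from the other surfaces = 72·0.38 + 162·0.05 = 35.46 m², so the ceiling must supply 18.65 m² over 72 m².
α = 18.65/72 = 0.259.

0.26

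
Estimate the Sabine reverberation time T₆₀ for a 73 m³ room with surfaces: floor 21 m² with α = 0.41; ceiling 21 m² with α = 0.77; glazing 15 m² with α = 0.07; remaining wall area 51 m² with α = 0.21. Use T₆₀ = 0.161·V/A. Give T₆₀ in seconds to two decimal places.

0.32 s

Total absorption A = 21·0.41 + 21·0.77 + 15·0.07 + 51·0.21 = 36.54 m² sabins.
T₆₀ = 0.161·V/A = 0.161·73/36.54 = 0.322 s.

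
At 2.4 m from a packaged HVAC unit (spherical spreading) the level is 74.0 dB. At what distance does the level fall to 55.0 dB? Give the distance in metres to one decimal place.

21.4 m

For a point source L₁ − L₂ = 20·log₁₀(r₂/r₁), so r₂ = r₁·10^((L₁−L₂)/20).
r₂ = 2.4·10^((74.0−55.0)/20) = 2.4·10^(19.0/20) = 21.39 m.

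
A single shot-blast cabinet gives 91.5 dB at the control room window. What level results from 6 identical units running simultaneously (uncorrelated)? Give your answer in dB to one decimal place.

L_total = L₁ + 10·log₁₀ N for N identical incoherent sources.
L_total = 91.5 + 10·log₁₀(6) = 91.5 + 7.782 = 99.28 dB.

99.3 dB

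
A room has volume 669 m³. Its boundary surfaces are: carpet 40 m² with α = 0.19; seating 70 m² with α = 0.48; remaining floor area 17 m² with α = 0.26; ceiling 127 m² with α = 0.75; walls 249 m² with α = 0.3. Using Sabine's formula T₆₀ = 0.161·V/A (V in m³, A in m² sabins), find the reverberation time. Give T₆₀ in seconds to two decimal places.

Total absorption A = 40·0.19 + 70·0.48 + 17·0.26 + 127·0.75 + 249·0.3 = 215.57 m² sabins.
T₆₀ = 0.161 × 669 / 215.57 = 0.500 s.

0.50 s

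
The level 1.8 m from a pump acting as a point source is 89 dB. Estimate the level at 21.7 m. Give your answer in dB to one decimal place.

67.4 dB

Spherical spreading from a point source gives a 20·log₁₀(r₂/r₁) drop.
L₂ = 89 − 20·log₁₀(21.7/1.8) = 89 − 21.624 = 67.38 dB.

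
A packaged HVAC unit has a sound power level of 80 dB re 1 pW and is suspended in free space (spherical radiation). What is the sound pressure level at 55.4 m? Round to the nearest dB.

34 dB

The power spreads over a sphere of area 4π·r², so L_p = L_w − 10·log₁₀(4π·r²).
4π·r² = 3.857e+04 m², 10·log₁₀ of that is 45.862 dB.
L_p = 80 − 45.862 = 34.14 dB.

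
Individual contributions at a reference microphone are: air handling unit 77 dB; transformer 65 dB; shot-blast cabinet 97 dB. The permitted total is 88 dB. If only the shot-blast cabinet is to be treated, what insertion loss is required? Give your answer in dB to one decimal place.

Fixed contribution from the other sources: Σ 10^(L/10) = 10^(77/10) + 10^(65/10) = 5.328e+07 (77.27 dB).
To meet 88 dB overall, the treated shot-blast cabinet may contribute at most 10^(88/10) − 5.328e+07 = 5.777e+08, i.e. 87.62 dB.
Required insertion loss = 97 − 87.62 = 9.38 dB.

9.4 dB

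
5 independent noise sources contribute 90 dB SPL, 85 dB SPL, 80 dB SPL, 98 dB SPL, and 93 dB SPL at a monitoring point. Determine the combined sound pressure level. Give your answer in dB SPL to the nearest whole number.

For uncorrelated sources the intensities add, so convert each level to linear form, sum, and take 10·log₁₀ of the total.
Σ 10^(L/10) = 10^(90/10) + 10^(85/10) + 10^(80/10) + 10^(98/10) + 10^(93/10) = 9.721e+09.
L_total = 10·log₁₀(9.721e+09) = 99.88 dB SPL.

100 dB SPL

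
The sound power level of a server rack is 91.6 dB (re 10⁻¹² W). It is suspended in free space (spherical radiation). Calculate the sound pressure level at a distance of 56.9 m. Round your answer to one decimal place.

The power spreads over a sphere of area 4π·r², so L_p = L_w − 10·log₁₀(4π·r²).
4π·r² = 4.069e+04 m², 10·log₁₀ of that is 46.094 dB.
L_p = 91.6 − 46.094 = 45.51 dB.

45.5 dB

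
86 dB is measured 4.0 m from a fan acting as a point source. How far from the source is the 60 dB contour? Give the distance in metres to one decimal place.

79.8 m

Point-source spreading drops the level by 20·log₁₀(r₂/r₁); inverting, r₂/r₁ = 10^(ΔL/20).
r₂ = 4.0·10^((86−60)/20) = 4.0·10^(26.0/20) = 79.81 m.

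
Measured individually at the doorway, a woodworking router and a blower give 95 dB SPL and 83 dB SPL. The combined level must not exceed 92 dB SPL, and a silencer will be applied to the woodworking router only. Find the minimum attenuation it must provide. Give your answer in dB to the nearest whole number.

4 dB

Fixed contribution from the other source: Σ 10^(L/10) = 10^(83/10) = 1.995e+08 (83.00 dB SPL).
The limit corresponds to 10^(92/10) = 1.585e+09; subtracting the fixed part leaves 1.385e+09 for the woodworking router, i.e. 91.42 dB SPL.
So the woodworking router must be reduced from 95 to 91.42 dB SPL: IL = 3.58 dB.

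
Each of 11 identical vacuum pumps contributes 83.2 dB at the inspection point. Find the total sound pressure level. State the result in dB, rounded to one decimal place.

93.6 dB

N identical incoherent sources raise the level by 10·log₁₀ N.
L_total = 83.2 + 10·log₁₀(11) = 83.2 + 10.414 = 93.61 dB.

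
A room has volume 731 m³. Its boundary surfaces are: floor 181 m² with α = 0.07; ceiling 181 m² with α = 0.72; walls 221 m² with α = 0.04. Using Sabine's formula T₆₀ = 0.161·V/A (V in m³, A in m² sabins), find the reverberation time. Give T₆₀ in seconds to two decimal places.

A = Σ Sᵢαᵢ = 181·0.07 + 181·0.72 + 221·0.04 = 151.83 m².
T₆₀ = 0.161 × 731 / 151.83 = 0.775 s.

0.78 s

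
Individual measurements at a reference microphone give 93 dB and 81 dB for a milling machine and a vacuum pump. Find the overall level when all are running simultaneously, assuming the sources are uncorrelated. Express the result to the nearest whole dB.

For uncorrelated sources the intensities add, so convert each level to linear form, sum, and take 10·log₁₀ of the total.
Σ 10^(L/10) = 10^(93/10) + 10^(81/10) = 2.121e+09.
L_total = 10·log₁₀(2.121e+09) = 93.27 dB.

93 dB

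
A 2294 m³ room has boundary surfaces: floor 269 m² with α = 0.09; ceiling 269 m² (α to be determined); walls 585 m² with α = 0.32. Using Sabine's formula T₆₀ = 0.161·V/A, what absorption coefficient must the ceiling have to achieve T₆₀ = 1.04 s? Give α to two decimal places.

Required total absorption A = 0.161·2294/1.04 = 355.13 m².
Absorption from the other surfaces = 269·0.09 + 585·0.32 = 211.41 m², so the ceiling must supply 143.72 m² over 269 m².
α = 143.72/269 = 0.534.

0.53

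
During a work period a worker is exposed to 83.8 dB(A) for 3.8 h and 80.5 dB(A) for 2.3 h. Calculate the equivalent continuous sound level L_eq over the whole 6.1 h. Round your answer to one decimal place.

82.8 dB(A)

The energy average is taken in the linear domain: L_eq = 10·log₁₀[(Σ tᵢ·10^(Lᵢ/10))/T], T = 6.1 h.
Σ tᵢ·10^(Lᵢ/10) = 3.8·10^(83.8/10) + 2.3·10^(80.5/10) = 1.170e+09.
L_eq = 10·log₁₀(1.170e+09/6.1) = 82.83 dB(A).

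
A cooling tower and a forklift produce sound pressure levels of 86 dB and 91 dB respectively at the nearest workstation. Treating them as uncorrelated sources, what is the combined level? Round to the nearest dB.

For uncorrelated sources the intensities add, so convert each level to linear form, sum, and take 10·log₁₀ of the total.
Σ 10^(L/10) = 10^(86/10) + 10^(91/10) = 1.657e+09.
L_total = 10·log₁₀(1.657e+09) = 92.19 dB.

92 dB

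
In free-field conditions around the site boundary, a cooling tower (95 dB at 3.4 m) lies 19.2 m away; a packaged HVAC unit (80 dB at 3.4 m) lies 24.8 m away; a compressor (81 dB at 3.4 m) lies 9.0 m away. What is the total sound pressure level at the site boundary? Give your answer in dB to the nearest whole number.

81 dB

First find each source's level at the receiver (point-source: −20·log₁₀(r/r_ref)), then combine on an intensity basis.
cooling tower: 95 − 20·log₁₀(19.2/3.4) = 95 − 15.04 = 79.96 dB.
packaged HVAC unit: 80 − 20·log₁₀(24.8/3.4) = 80 − 17.26 = 62.74 dB.
compressor: 81 − 20·log₁₀(9.0/3.4) = 81 − 8.46 = 72.54 dB.
Σ 10^(L/10) = 1.190e+08 → L_total = 10·log₁₀(1.190e+08) = 80.76 dB.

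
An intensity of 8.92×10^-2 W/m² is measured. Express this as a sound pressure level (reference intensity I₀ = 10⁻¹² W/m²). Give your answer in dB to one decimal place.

109.5 dB

L = 10·log₁₀(I/I₀) = 10·log₁₀(8.92×10^-2/10⁻¹²) = 10·log₁₀(8.92×10^10).
L = 10·(0.9504 + 10) = 109.50 dB.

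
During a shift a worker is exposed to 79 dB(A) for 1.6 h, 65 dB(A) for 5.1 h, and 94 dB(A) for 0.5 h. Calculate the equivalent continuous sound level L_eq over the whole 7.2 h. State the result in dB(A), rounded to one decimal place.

82.9 dB(A)

The energy average is taken in the linear domain: L_eq = 10·log₁₀[(Σ tᵢ·10^(Lᵢ/10))/T], T = 7.2 h.
Σ tᵢ·10^(Lᵢ/10) = 1.6·10^(79/10) + 5.1·10^(65/10) + 0.5·10^(94/10) = 1.399e+09.
L_eq = 10·log₁₀(1.399e+09/7.2) = 82.89 dB(A).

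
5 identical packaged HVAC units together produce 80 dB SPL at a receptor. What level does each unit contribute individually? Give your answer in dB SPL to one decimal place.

73.0 dB SPL

Dividing the total intensity by 5 lowers the level by 10·log₁₀ 5 = 6.990 dB: L₁ = 80 − 6.990.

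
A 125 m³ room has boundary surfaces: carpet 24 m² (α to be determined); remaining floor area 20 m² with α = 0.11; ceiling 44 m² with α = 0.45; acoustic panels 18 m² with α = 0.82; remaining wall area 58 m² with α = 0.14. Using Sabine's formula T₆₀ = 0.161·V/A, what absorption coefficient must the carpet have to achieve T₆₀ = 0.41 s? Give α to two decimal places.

0.18

Required total absorption A = 0.161·125/0.41 = 49.09 m².
Absorption from the other surfaces = 20·0.11 + 44·0.45 + 18·0.82 + 58·0.14 = 44.88 m², so the carpet must supply 4.21 m² over 24 m².
α = 4.21/24 = 0.175.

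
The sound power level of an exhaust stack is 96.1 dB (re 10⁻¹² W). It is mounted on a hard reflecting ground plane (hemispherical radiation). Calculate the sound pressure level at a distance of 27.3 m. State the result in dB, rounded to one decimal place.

L_p = L_w − 10·log₁₀(2π·r²) with r = 27.3 m.
2π·r² = 4683 m², 10·log₁₀ of that is 36.705 dB.
L_p = 96.1 − 36.705 = 59.39 dB.

59.4 dB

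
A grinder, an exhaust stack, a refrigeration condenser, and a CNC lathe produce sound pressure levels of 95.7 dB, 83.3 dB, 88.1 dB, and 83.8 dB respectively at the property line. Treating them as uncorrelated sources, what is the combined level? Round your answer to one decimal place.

For uncorrelated sources the intensities add, so convert each level to linear form, sum, and take 10·log₁₀ of the total.
Σ 10^(L/10) = 10^(95.7/10) + 10^(83.3/10) + 10^(88.1/10) + 10^(83.8/10) = 4.815e+09.
L_total = 10·log₁₀(4.815e+09) = 96.83 dB.

96.8 dB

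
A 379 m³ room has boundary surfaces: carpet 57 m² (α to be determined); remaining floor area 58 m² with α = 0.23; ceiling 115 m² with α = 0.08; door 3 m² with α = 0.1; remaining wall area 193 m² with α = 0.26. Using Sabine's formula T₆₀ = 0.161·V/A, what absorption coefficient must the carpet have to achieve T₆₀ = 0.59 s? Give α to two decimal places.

Required total absorption A = 0.161·379/0.59 = 103.42 m².
Absorption from the other surfaces = 58·0.23 + 115·0.08 + 3·0.1 + 193·0.26 = 73.02 m², so the carpet must supply 30.40 m² over 57 m².
α = 30.40/57 = 0.533.

0.53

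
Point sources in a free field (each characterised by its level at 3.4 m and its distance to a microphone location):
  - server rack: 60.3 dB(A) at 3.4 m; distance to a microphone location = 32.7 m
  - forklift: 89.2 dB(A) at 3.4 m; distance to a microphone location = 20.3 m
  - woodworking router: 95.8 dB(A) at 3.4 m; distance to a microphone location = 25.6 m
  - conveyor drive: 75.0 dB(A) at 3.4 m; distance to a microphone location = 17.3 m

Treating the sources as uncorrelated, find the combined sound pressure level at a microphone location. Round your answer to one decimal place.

First find each source's level at the receiver (point-source: −20·log₁₀(r/r_ref)), then combine on an intensity basis.
server rack: 60.3 − 20·log₁₀(32.7/3.4) = 60.3 − 19.66 = 40.64 dB(A).
forklift: 89.2 − 20·log₁₀(20.3/3.4) = 89.2 − 15.52 = 73.68 dB(A).
woodworking router: 95.8 − 20·log₁₀(25.6/3.4) = 95.8 − 17.54 = 78.26 dB(A).
conveyor drive: 75.0 − 20·log₁₀(17.3/3.4) = 75.0 − 14.13 = 60.87 dB(A).
Σ 10^(L/10) = 9.163e+07 → L_total = 10·log₁₀(9.163e+07) = 79.62 dB(A).

79.6 dB(A)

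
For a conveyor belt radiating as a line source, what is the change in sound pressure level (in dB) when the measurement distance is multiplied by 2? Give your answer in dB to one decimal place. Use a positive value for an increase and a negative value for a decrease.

A line source loses 3 dB per doubling of distance; generally ΔL = −10·log₁₀(r₂/r₁).
ΔL = −10·log₁₀(2) = -3.01 dB.

-3.0 dB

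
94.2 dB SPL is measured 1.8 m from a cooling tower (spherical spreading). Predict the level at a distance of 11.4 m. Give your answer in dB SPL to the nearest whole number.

78 dB SPL

Point-source attenuation: ΔL = 20·log₁₀(r₂/r₁) = 20·log₁₀(11.4/1.8) = 16.033 dB.
L₂ = 94.2 − 20·log₁₀(11.4/1.8) = 94.2 − 16.033 = 78.17 dB SPL.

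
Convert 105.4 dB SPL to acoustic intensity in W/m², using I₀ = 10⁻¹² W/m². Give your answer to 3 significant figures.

L = 10·log₁₀(I/I₀) ⇒ I = I₀·10^(L/10) = 10⁻¹² × 10^10.54.

0.0347 W/m²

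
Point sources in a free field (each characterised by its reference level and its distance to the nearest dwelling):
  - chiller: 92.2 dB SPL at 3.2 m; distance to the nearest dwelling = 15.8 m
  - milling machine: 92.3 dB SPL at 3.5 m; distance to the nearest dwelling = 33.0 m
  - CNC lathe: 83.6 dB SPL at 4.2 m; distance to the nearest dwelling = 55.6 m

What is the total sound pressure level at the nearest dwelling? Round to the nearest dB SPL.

First find each source's level at the receiver (point-source: −20·log₁₀(r/r_ref)), then combine on an intensity basis.
chiller: 92.2 − 20·log₁₀(15.8/3.2) = 92.2 − 13.87 = 78.33 dB SPL.
milling machine: 92.3 − 20·log₁₀(33.0/3.5) = 92.3 − 19.49 = 72.81 dB SPL.
CNC lathe: 83.6 − 20·log₁₀(55.6/4.2) = 83.6 − 22.44 = 61.16 dB SPL.
Σ 10^(L/10) = 8.849e+07 → L_total = 10·log₁₀(8.849e+07) = 79.47 dB SPL.

79 dB SPL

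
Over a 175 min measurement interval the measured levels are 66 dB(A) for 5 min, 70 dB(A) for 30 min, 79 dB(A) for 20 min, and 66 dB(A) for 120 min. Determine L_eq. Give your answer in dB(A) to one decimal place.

71.3 dB(A)

The energy average is taken in the linear domain: L_eq = 10·log₁₀[(Σ tᵢ·10^(Lᵢ/10))/T], T = 175 min.
Σ tᵢ·10^(Lᵢ/10) = 5·10^(66/10) + 30·10^(70/10) + 20·10^(79/10) + 120·10^(66/10) = 2.386e+09.
L_eq = 10·log₁₀(2.386e+09/175) = 71.35 dB(A).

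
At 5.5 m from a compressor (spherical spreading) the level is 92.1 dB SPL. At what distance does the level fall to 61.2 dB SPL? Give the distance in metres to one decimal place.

192.9 m

Point-source spreading drops the level by 20·log₁₀(r₂/r₁); inverting, r₂/r₁ = 10^(ΔL/20).
r₂ = 5.5·10^((92.1−61.2)/20) = 5.5·10^(30.9/20) = 192.91 m.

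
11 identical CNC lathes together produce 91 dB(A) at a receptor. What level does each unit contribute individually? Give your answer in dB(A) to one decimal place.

11 equal contributions raise the level by 10·log₁₀ 11 = 10.414 dB, so each unit alone gives 91 − 10.414.

80.6 dB(A)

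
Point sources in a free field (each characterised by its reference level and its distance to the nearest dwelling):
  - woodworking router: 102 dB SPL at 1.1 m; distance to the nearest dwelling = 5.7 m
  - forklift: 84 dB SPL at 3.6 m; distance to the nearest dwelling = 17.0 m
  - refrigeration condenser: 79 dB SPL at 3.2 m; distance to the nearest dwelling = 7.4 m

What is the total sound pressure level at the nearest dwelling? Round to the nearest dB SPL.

Propagate each source to the receiver with L = L_ref − 20·log₁₀(r/r_ref), then add intensities.
woodworking router: 102 − 20·log₁₀(5.7/1.1) = 102 − 14.29 = 87.71 dB SPL.
forklift: 84 − 20·log₁₀(17.0/3.6) = 84 − 13.48 = 70.52 dB SPL.
refrigeration condenser: 79 − 20·log₁₀(7.4/3.2) = 79 − 7.28 = 71.72 dB SPL.
Σ 10^(L/10) = 6.164e+08 → L_total = 10·log₁₀(6.164e+08) = 87.90 dB SPL.

88 dB SPL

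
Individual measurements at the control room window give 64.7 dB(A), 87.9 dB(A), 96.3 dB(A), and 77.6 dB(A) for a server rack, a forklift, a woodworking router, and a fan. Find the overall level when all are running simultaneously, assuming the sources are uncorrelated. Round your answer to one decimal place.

96.9 dB(A)

For uncorrelated sources the intensities add, so convert each level to linear form, sum, and take 10·log₁₀ of the total.
Σ 10^(L/10) = 10^(64.7/10) + 10^(87.9/10) + 10^(96.3/10) + 10^(77.6/10) = 4.943e+09.
L_total = 10·log₁₀(4.943e+09) = 96.94 dB(A).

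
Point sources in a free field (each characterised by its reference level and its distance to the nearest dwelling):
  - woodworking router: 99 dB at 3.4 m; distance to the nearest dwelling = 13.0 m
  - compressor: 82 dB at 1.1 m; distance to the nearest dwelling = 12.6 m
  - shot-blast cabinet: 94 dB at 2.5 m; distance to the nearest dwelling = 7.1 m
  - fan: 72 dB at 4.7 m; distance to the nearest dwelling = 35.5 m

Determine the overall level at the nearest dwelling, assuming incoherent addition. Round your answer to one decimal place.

89.3 dB

Propagate each source to the receiver with L = L_ref − 20·log₁₀(r/r_ref), then add intensities.
woodworking router: 99 − 20·log₁₀(13.0/3.4) = 99 − 11.65 = 87.35 dB.
compressor: 82 − 20·log₁₀(12.6/1.1) = 82 − 21.18 = 60.82 dB.
shot-blast cabinet: 94 − 20·log₁₀(7.1/2.5) = 94 − 9.07 = 84.93 dB.
fan: 72 − 20·log₁₀(35.5/4.7) = 72 − 17.56 = 54.44 dB.
Σ 10^(L/10) = 8.563e+08 → L_total = 10·log₁₀(8.563e+08) = 89.33 dB.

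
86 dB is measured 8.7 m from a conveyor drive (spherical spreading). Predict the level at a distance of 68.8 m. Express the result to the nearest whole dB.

68 dB

For a point source, L₂ = L₁ − 20·log₁₀(r₂/r₁).
L₂ = 86 − 20·log₁₀(68.8/8.7) = 86 − 17.961 = 68.04 dB.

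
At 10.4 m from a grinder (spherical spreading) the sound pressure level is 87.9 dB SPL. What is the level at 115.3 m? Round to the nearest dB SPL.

67 dB SPL

Point-source attenuation: ΔL = 20·log₁₀(r₂/r₁) = 20·log₁₀(115.3/10.4) = 20.896 dB.
L₂ = 87.9 − 20·log₁₀(115.3/10.4) = 87.9 − 20.896 = 67.00 dB SPL.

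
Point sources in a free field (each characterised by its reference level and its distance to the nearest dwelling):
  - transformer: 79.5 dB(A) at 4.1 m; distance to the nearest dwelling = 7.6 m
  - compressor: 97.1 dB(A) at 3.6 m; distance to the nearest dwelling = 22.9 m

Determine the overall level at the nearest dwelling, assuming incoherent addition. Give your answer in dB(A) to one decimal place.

81.8 dB(A)

First find each source's level at the receiver (point-source: −20·log₁₀(r/r_ref)), then combine on an intensity basis.
transformer: 79.5 − 20·log₁₀(7.6/4.1) = 79.5 − 5.36 = 74.14 dB(A).
compressor: 97.1 − 20·log₁₀(22.9/3.6) = 97.1 − 16.07 = 81.03 dB(A).
Σ 10^(L/10) = 1.527e+08 → L_total = 10·log₁₀(1.527e+08) = 81.84 dB(A).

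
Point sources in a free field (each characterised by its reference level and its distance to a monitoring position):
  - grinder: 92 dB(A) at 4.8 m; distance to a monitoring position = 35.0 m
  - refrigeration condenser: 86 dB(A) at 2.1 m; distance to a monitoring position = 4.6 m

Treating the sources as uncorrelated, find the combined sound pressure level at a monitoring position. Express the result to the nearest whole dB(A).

81 dB(A)

Propagate each source to the receiver with L = L_ref − 20·log₁₀(r/r_ref), then add intensities.
grinder: 92 − 20·log₁₀(35.0/4.8) = 92 − 17.26 = 74.74 dB(A).
refrigeration condenser: 86 − 20·log₁₀(4.6/2.1) = 86 − 6.81 = 79.19 dB(A).
Σ 10^(L/10) = 1.128e+08 → L_total = 10·log₁₀(1.128e+08) = 80.52 dB(A).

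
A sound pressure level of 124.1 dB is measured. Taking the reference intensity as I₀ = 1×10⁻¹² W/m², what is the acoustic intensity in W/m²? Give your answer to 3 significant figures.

I = I₀·10^(L/10) = 10⁻¹² × 10^(124.1/10) = 10^(0.410).

2.57 W/m²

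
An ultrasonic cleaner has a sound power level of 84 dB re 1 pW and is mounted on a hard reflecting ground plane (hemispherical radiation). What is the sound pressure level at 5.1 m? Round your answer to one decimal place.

61.9 dB

The power spreads over a hemisphere of area 2π·r², so L_p = L_w − 10·log₁₀(2π·r²).
2π·r² = 163.4 m², 10·log₁₀ of that is 22.133 dB.
L_p = 84 − 22.133 = 61.87 dB.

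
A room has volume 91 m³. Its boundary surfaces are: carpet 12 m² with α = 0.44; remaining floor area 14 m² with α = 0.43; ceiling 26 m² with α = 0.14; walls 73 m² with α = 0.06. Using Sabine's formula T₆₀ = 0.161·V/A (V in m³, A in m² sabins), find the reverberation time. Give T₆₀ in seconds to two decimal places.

A = Σ Sᵢαᵢ = 12·0.44 + 14·0.43 + 26·0.14 + 73·0.06 = 19.32 m².
T₆₀ = 0.161 × 91 / 19.32 = 0.758 s.

0.76 s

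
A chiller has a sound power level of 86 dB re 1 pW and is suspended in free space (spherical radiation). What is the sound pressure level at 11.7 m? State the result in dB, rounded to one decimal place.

53.6 dB

Free-field spherical radiation: L_p = L_w − 10·log₁₀(4π·r²), r = 11.7 m.
4π·r² = 1720 m², 10·log₁₀ of that is 32.356 dB.
L_p = 86 − 32.356 = 53.64 dB.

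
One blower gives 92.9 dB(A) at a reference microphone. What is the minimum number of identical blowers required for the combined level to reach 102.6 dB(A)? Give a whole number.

10

Need L₁ + 10·log₁₀ N ≥ 102.6, i.e. log₁₀ N ≥ 0.97.
N ≥ 10^(9.7/10) = 9.333, so N = 10.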